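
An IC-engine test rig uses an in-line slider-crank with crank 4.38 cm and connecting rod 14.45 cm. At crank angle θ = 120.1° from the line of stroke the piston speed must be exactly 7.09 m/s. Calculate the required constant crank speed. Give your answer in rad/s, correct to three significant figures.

222

For an in-line slider-crank, |v_piston| = rω|sinθ|·[1 + r cosθ/√(L² − r² sin²θ)].
With r = 0.0438 m, L = 0.1445 m, θ = 120.1°: the bracketed kinematic factor |dx/dθ| = 0.031924 m.
ω = v/|dx/dθ| = 7.09/0.031924 = 222.09 rad/s.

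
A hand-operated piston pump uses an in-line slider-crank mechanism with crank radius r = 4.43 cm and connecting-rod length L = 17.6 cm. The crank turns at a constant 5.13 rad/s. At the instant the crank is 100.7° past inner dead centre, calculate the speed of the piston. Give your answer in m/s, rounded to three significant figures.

0.213

ω = 5.13 rad/s
For an in-line slider-crank, x = r cosθ + √(L² − r² sin²θ), so v = −rω sinθ·[1 + r cosθ/√(L² − r² sin²θ)].
With r = 0.0443 m, L = 0.176 m, θ = 100.7°: √(L² − r² sin²θ) = 0.17053 m.
v = −0.0443·5.13·0.98261·[1 + 0.0443·-0.18567/0.17053] = -0.21254 m/s.
|v| = 0.21254 m/s.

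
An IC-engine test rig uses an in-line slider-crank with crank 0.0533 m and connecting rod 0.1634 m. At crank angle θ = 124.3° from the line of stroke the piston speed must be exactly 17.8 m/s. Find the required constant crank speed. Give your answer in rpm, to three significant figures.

4770

For an in-line slider-crank, |v_piston| = rω|sinθ|·[1 + r cosθ/√(L² − r² sin²θ)].
With r = 0.0533 m, L = 0.1634 m, θ = 124.3°: the bracketed kinematic factor |dx/dθ| = 0.035626 m.
ω = v/|dx/dθ| = 17.8/0.035626 = 499.63 rad/s.
N = 60ω/(2π) = 4771.1 rpm.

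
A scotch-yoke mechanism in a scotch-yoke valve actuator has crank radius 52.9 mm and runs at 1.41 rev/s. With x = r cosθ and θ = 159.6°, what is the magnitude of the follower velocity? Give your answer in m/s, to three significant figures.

0.163

ω = 8.859 rad/s (from 1.41 rev/s).
x = r cosθ ⇒ ẋ = −rω sinθ.
|v| = rω|sinθ| = 0.0529·8.859·|sin 159.6°| = 0.16336 m/s.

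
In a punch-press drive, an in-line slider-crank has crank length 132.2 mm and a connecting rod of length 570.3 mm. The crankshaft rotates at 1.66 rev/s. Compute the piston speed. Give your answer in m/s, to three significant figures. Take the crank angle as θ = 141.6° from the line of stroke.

ω = 2π·1.66 = 10.43 rad/s
For an in-line slider-crank, x = r cosθ + √(L² − r² sin²θ), so v = −rω sinθ·[1 + r cosθ/√(L² − r² sin²θ)].
With r = 0.1322 m, L = 0.5703 m, θ = 141.6°: √(L² − r² sin²θ) = 0.56436 m.
v = −0.1322·10.43·0.62115·[1 + 0.1322·-0.78369/0.56436] = -0.69924 m/s.
|v| = 0.69924 m/s.

0.699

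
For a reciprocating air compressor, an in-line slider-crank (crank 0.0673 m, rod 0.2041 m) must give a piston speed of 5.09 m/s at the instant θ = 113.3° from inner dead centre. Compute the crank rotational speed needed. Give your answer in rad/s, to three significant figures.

For an in-line slider-crank, |v_piston| = rω|sinθ|·[1 + r cosθ/√(L² − r² sin²θ)].
With r = 0.0673 m, L = 0.2041 m, θ = 113.3°: the bracketed kinematic factor |dx/dθ| = 0.053352 m.
ω = v/|dx/dθ| = 5.09/0.053352 = 95.404 rad/s.

95.4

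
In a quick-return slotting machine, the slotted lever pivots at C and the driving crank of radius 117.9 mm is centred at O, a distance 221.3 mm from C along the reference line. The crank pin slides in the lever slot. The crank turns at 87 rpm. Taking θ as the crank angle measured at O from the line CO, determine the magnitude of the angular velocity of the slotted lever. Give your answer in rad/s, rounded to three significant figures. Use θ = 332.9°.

ω = 9.111 rad/s (from 87 rpm).
Crank pin A relative to C: A = (d + r cosθ, r sinθ); lever angle φ = atan2(r sinθ, d + r cosθ).
Differentiating tanφ: φ̇ = rω(d cosθ + r)/(d² + r² + 2dr cosθ).
d² + r² + 2dr cosθ = |CA|² = 0.109328 m²;  d cosθ + r = +0.3149 m.
|ω_lever| = |0.1179·9.111·+0.3149| / 0.109328 = 3.0939 rad/s.

3.09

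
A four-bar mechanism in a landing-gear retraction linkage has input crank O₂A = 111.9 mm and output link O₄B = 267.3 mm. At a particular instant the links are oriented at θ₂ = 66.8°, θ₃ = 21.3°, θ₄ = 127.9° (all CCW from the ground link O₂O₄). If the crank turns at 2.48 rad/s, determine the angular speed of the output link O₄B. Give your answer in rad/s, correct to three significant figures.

ω₂ = 2.48 rad/s
Differentiating the loop-closure r₂e^{iθ₂}+r₃e^{iθ₃}=r₁+r₄e^{iθ₄} gives r₂ω₂e^{iθ₂}+r₃ω₃e^{iθ₃}=r₄ω₄e^{iθ₄}.
Eliminating the other unknown: ω₄ = r₂ω₂ sin(θ₂−θ₃) / [r₄ sin(θ₄−θ₃)].
Numerator sine = +0.71325; denominator sine = +0.95832.
Result = 0.1119·2.48·(+0.71325) / (0.2673·(+0.95832)) = +0.7727 rad/s; magnitude 0.7727 rad/s.

0.773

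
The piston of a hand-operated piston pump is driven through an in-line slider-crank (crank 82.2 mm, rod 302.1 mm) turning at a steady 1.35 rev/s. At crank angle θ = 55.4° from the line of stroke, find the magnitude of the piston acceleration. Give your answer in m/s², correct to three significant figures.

2.80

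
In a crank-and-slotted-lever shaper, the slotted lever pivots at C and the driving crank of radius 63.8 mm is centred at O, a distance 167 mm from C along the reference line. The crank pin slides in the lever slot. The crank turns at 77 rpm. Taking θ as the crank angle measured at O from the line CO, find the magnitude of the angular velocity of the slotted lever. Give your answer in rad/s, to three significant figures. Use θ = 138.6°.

ω = 8.063 rad/s (from 77 rpm).
Crank pin A relative to C: A = (d + r cosθ, r sinθ); lever angle φ = atan2(r sinθ, d + r cosθ).
Differentiating tanφ: φ̇ = rω(d cosθ + r)/(d² + r² + 2dr cosθ).
d² + r² + 2dr cosθ = |CA|² = 0.0159752 m²;  d cosθ + r = -0.061469 m.
|ω_lever| = |0.0638·8.063·-0.061469| / 0.0159752 = 1.9795 rad/s.

1.98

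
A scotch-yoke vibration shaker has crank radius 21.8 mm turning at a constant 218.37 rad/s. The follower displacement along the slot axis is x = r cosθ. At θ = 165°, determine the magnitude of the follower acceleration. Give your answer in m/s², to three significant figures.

1000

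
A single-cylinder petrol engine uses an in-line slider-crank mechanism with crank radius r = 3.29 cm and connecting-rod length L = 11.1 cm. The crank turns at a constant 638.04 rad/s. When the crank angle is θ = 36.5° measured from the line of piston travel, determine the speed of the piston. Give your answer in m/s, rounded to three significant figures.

15.5

ω = 638 rad/s
For an in-line slider-crank, x = r cosθ + √(L² − r² sin²θ), so v = −rω sinθ·[1 + r cosθ/√(L² − r² sin²θ)].
With r = 0.0329 m, L = 0.111 m, θ = 36.5°: √(L² − r² sin²θ) = 0.10926 m.
v = −0.0329·638·0.59482·[1 + 0.0329·0.80386/0.10926] = -15.509 m/s.
|v| = 15.509 m/s.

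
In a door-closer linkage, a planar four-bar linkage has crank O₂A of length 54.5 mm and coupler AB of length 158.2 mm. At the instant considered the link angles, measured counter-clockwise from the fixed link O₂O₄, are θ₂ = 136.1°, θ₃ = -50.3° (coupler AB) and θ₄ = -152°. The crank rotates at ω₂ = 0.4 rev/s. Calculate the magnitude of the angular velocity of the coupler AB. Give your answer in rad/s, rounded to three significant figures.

0.840

ω₂ = 2.513 rad/s (from 0.4 rev/s).
Differentiating the loop-closure r₂e^{iθ₂}+r₃e^{iθ₃}=r₁+r₄e^{iθ₄} gives r₂ω₂e^{iθ₂}+r₃ω₃e^{iθ₃}=r₄ω₄e^{iθ₄}.
Eliminating the other unknown: ω₃ = r₂ω₂ sin(θ₄−θ₂) / [r₃ sin(θ₃−θ₄)].
Numerator sine = +0.95052; denominator sine = +0.97922.
Result = 0.0545·2.513·(+0.95052) / (0.1582·(+0.97922)) = +0.84044 rad/s; magnitude 0.84044 rad/s.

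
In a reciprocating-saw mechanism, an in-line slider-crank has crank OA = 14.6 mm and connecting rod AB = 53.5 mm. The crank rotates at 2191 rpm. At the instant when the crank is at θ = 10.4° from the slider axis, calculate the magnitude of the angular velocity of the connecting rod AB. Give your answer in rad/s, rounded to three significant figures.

61.7

ω = 229.4 rad/s (converted from 2191 rpm).
The rod makes angle φ with the slider axis where L sinφ = r sinθ; differentiating, L cosφ·φ̇ = r ω cosθ.
L cosφ = √(L² − r² sin²θ) = 0.053435 m.
|ω_rod| = r ω |cosθ| / √(L² − r² sin²θ) = 0.0146·229.4·0.98357/0.053435 = 61.66 rad/s.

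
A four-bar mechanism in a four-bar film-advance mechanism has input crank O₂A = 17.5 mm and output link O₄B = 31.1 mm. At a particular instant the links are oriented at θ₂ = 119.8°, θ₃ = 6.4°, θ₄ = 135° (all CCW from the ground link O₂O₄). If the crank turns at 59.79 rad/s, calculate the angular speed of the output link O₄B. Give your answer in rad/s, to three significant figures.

ω₂ = 59.79 rad/s
Differentiating the loop-closure r₂e^{iθ₂}+r₃e^{iθ₃}=r₁+r₄e^{iθ₄} gives r₂ω₂e^{iθ₂}+r₃ω₃e^{iθ₃}=r₄ω₄e^{iθ₄}.
Eliminating the other unknown: ω₄ = r₂ω₂ sin(θ₂−θ₃) / [r₄ sin(θ₄−θ₃)].
Numerator sine = +0.91775; denominator sine = +0.78152.
Result = 0.0175·59.79·(+0.91775) / (0.0311·(+0.78152)) = +39.509 rad/s; magnitude 39.509 rad/s.

39.5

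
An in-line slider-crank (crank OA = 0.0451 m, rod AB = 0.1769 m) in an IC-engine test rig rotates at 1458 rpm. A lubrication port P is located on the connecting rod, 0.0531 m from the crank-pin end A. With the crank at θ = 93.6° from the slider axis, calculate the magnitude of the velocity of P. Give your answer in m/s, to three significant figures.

ω = 152.7 rad/s.  Crank-pin speed |V_A| = rω = 6.8859 m/s, perpendicular to OA.
Rod angle: sinφ = −(r/L) sinθ ⇒ φ = -14.741°; ω_rod = −rω cosθ/√(L²−r²sin²θ) = +2.5273 rad/s.
V_P = V_A + ω_rod × AP, with AP = 0.0531 m along the rod.
Components: V_Px = −rω sinθ − a·ω_rod·sinφ = -6.8382 m/s;  V_Py = rω cosθ + a·ω_rod·cosφ = -0.30259 m/s.
|V_P| = √(V_Px² + V_Py²) = 6.8449 m/s.

6.84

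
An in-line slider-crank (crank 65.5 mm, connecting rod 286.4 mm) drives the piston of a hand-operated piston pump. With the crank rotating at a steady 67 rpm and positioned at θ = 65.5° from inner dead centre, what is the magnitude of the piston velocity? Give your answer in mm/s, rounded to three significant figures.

459

ω = 2π·67/60 = 7.016 rad/s
For an in-line slider-crank, x = r cosθ + √(L² − r² sin²θ), so v = −rω sinθ·[1 + r cosθ/√(L² − r² sin²θ)].
With r = 0.0655 m, L = 0.2864 m, θ = 65.5°: √(L² − r² sin²θ) = 0.28013 m.
v = −0.0655·7.016·0.90996·[1 + 0.0655·0.41469/0.28013] = -0.45873 m/s.
|v| = 0.45873 m/s = 458.73 mm/s.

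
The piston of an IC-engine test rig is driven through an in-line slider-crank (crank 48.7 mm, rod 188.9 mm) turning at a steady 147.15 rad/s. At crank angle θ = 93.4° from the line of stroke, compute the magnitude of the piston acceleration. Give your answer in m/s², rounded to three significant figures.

ω = 147.2 rad/s
x(θ) = r cosθ + √(L² − r² sin²θ); with ω constant, a = ω²·d²x/dθ².
d²x/dθ² = −r cosθ − r²(cos2θ)/√u − r⁴ sin²2θ/(4u^{3/2}),  u = L² − r² sin²θ = 0.0333199 m².
Substituting r = 0.0487 m, L = 0.1889 m, θ = 93.4°: d²x/dθ² = +0.015786 m.
a = ω²·d²x/dθ² = (147.2)²·(+0.015786) = +341.83 m/s²;  |a| = 341.83 m/s².

342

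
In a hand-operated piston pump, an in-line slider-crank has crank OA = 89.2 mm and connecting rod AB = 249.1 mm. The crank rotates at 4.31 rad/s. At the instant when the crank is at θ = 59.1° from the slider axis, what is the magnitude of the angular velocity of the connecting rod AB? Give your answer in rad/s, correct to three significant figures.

0.833

ω = 4.31 rad/s
The rod makes angle φ with the slider axis where L sinφ = r sinθ; differentiating, L cosφ·φ̇ = r ω cosθ.
L cosφ = √(L² − r² sin²θ) = 0.23705 m.
|ω_rod| = r ω |cosθ| / √(L² − r² sin²θ) = 0.0892·4.31·0.51354/0.23705 = 0.83287 rad/s.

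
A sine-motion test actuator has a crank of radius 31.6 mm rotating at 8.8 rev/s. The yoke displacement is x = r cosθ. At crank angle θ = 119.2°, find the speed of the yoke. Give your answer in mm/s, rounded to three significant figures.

ω = 55.29 rad/s (from 8.8 rev/s).
x = r cosθ ⇒ ẋ = −rω sinθ.
|v| = rω|sinθ| = 0.0316·55.29·|sin 119.2°| = 1.5252 m/s = 1525.2 mm/s.

1530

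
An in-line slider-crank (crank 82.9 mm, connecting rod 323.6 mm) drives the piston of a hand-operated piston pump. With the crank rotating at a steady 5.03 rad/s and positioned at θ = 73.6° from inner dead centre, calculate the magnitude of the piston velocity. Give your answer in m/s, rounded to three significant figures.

ω = 5.03 rad/s
For an in-line slider-crank, x = r cosθ + √(L² − r² sin²θ), so v = −rω sinθ·[1 + r cosθ/√(L² − r² sin²θ)].
With r = 0.0829 m, L = 0.3236 m, θ = 73.6°: √(L² − r² sin²θ) = 0.31368 m.
v = −0.0829·5.03·0.95931·[1 + 0.0829·0.28234/0.31368] = -0.42987 m/s.
|v| = 0.42987 m/s.

0.430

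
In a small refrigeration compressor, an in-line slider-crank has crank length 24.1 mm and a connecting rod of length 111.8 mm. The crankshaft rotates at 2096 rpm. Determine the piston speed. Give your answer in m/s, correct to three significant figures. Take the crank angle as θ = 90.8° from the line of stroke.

ω = 2π·2096/60 = 219.5 rad/s
For an in-line slider-crank, x = r cosθ + √(L² − r² sin²θ), so v = −rω sinθ·[1 + r cosθ/√(L² − r² sin²θ)].
With r = 0.0241 m, L = 0.1118 m, θ = 90.8°: √(L² − r² sin²θ) = 0.10917 m.
v = −0.0241·219.5·0.99990·[1 + 0.0241·-0.01396/0.10917] = -5.273 m/s.
|v| = 5.273 m/s.

5.27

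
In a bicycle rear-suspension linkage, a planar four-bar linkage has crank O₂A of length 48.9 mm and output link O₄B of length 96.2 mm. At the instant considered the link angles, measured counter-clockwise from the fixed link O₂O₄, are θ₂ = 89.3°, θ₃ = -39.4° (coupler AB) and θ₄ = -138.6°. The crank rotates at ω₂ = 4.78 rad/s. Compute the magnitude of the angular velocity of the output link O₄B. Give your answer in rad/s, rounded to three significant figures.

ω₂ = 4.78 rad/s
Differentiating the loop-closure r₂e^{iθ₂}+r₃e^{iθ₃}=r₁+r₄e^{iθ₄} gives r₂ω₂e^{iθ₂}+r₃ω₃e^{iθ₃}=r₄ω₄e^{iθ₄}.
Eliminating the other unknown: ω₄ = r₂ω₂ sin(θ₂−θ₃) / [r₄ sin(θ₄−θ₃)].
Numerator sine = +0.78043; denominator sine = -0.98714.
Result = 0.0489·4.78·(+0.78043) / (0.0962·(-0.98714)) = -1.921 rad/s; magnitude 1.921 rad/s.

1.92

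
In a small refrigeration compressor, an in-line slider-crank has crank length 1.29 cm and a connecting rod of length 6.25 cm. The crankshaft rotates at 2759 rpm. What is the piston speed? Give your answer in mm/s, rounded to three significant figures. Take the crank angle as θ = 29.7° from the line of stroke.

ω = 2π·2759/60 = 288.9 rad/s
For an in-line slider-crank, x = r cosθ + √(L² − r² sin²θ), so v = −rω sinθ·[1 + r cosθ/√(L² − r² sin²θ)].
With r = 0.0129 m, L = 0.0625 m, θ = 29.7°: √(L² − r² sin²θ) = 0.062172 m.
v = −0.0129·288.9·0.49546·[1 + 0.0129·0.86863/0.062172] = -2.1794 m/s.
|v| = 2.1794 m/s = 2179.4 mm/s.

2180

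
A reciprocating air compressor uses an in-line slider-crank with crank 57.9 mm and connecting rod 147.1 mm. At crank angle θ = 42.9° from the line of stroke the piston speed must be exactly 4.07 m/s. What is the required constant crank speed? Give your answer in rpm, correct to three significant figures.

For an in-line slider-crank, |v_piston| = rω|sinθ|·[1 + r cosθ/√(L² − r² sin²θ)].
With r = 0.0579 m, L = 0.1471 m, θ = 42.9°: the bracketed kinematic factor |dx/dθ| = 0.051209 m.
ω = v/|dx/dθ| = 4.07/0.051209 = 79.478 rad/s.
N = 60ω/(2π) = 758.95 rpm.

759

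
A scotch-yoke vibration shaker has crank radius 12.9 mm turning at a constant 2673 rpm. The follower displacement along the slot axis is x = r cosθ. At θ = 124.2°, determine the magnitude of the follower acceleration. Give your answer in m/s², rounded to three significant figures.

ω = 279.9 rad/s (from 2673 rpm).
x = r cosθ ⇒ ẍ = −rω² cosθ (ω constant).
|a| = rω²|cosθ| = 0.0129·(279.9)²·|cos 124.2°| = 568.13 m/s².

568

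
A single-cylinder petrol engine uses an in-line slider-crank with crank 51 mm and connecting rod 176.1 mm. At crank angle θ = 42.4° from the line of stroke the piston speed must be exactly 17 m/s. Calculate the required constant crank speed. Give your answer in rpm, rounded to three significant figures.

3880

For an in-line slider-crank, |v_piston| = rω|sinθ|·[1 + r cosθ/√(L² − r² sin²θ)].
With r = 0.051 m, L = 0.1761 m, θ = 42.4°: the bracketed kinematic factor |dx/dθ| = 0.041888 m.
ω = v/|dx/dθ| = 17/0.041888 = 405.84 rad/s.
N = 60ω/(2π) = 3875.5 rpm.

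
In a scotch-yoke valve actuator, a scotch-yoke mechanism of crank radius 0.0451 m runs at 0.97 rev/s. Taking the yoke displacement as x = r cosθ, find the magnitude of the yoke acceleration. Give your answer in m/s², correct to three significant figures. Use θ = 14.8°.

ω = 6.095 rad/s (from 0.97 rev/s).
x = r cosθ ⇒ ẍ = −rω² cosθ (ω constant).
|a| = rω²|cosθ| = 0.0451·(6.095)²·|cos 14.8°| = 1.6197 m/s².

1.62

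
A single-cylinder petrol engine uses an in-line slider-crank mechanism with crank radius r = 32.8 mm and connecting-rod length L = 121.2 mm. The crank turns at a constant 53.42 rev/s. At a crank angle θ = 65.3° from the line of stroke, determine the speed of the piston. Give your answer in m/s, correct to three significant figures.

11.2

ω = 2π·53.4 = 335.6 rad/s
For an in-line slider-crank, x = r cosθ + √(L² − r² sin²θ), so v = −rω sinθ·[1 + r cosθ/√(L² − r² sin²θ)].
With r = 0.0328 m, L = 0.1212 m, θ = 65.3°: √(L² − r² sin²θ) = 0.11748 m.
v = −0.0328·335.6·0.90851·[1 + 0.0328·0.41787/0.11748] = -11.169 m/s.
|v| = 11.169 m/s.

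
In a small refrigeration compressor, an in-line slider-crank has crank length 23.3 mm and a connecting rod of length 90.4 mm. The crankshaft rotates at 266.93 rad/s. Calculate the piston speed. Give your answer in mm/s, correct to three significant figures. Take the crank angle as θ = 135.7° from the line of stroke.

3530

ω = 266.9 rad/s
For an in-line slider-crank, x = r cosθ + √(L² − r² sin²θ), so v = −rω sinθ·[1 + r cosθ/√(L² − r² sin²θ)].
With r = 0.0233 m, L = 0.0904 m, θ = 135.7°: √(L² − r² sin²θ) = 0.088923 m.
v = −0.0233·266.9·0.69842·[1 + 0.0233·-0.71569/0.088923] = -3.5292 m/s.
|v| = 3.5292 m/s = 3529.2 mm/s.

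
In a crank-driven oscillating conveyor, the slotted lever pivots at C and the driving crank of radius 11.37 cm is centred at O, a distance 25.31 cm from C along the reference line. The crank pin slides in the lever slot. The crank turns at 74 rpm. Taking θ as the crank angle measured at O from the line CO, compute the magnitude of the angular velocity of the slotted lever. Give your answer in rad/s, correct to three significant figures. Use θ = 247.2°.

ω = 7.749 rad/s (from 74 rpm).
Crank pin A relative to C: A = (d + r cosθ, r sinθ); lever angle φ = atan2(r sinθ, d + r cosθ).
Differentiating tanφ: φ̇ = rω(d cosθ + r)/(d² + r² + 2dr cosθ).
d² + r² + 2dr cosθ = |CA|² = 0.0546839 m²;  d cosθ + r = +0.01562 m.
|ω_lever| = |0.1137·7.749·+0.01562| / 0.0546839 = 0.25167 rad/s.

0.252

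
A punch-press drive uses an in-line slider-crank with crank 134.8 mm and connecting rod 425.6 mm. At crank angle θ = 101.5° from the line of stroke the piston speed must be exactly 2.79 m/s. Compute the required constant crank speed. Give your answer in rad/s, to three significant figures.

For an in-line slider-crank, |v_piston| = rω|sinθ|·[1 + r cosθ/√(L² − r² sin²θ)].
With r = 0.1348 m, L = 0.4256 m, θ = 101.5°: the bracketed kinematic factor |dx/dθ| = 0.12332 m.
ω = v/|dx/dθ| = 2.79/0.12332 = 22.624 rad/s.

22.6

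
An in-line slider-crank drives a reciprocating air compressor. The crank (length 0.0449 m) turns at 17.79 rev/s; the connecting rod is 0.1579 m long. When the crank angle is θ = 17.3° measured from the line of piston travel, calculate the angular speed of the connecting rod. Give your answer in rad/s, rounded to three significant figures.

30.5

ω = 111.8 rad/s (converted from 17.79 rev/s).
The rod makes angle φ with the slider axis where L sinφ = r sinθ; differentiating, L cosφ·φ̇ = r ω cosθ.
L cosφ = √(L² − r² sin²θ) = 0.15733 m.
|ω_rod| = r ω |cosθ| / √(L² − r² sin²θ) = 0.0449·111.8·0.95476/0.15733 = 30.456 rad/s.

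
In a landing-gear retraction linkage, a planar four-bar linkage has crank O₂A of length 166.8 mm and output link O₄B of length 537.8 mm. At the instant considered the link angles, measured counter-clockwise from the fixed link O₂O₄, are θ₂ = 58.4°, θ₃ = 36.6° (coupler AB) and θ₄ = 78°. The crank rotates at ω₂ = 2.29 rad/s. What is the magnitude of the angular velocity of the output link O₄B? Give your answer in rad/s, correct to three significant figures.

0.399

ω₂ = 2.29 rad/s
Differentiating the loop-closure r₂e^{iθ₂}+r₃e^{iθ₃}=r₁+r₄e^{iθ₄} gives r₂ω₂e^{iθ₂}+r₃ω₃e^{iθ₃}=r₄ω₄e^{iθ₄}.
Eliminating the other unknown: ω₄ = r₂ω₂ sin(θ₂−θ₃) / [r₄ sin(θ₄−θ₃)].
Numerator sine = +0.37137; denominator sine = +0.66131.
Result = 0.1668·2.29·(+0.37137) / (0.5378·(+0.66131)) = +0.39885 rad/s; magnitude 0.39885 rad/s.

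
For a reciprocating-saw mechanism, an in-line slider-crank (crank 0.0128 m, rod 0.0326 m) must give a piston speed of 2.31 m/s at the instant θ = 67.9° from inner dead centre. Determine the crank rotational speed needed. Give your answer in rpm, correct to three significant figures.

1610

For an in-line slider-crank, |v_piston| = rω|sinθ|·[1 + r cosθ/√(L² − r² sin²θ)].
With r = 0.0128 m, L = 0.0326 m, θ = 67.9°: the bracketed kinematic factor |dx/dθ| = 0.01374 m.
ω = v/|dx/dθ| = 2.31/0.01374 = 168.12 rad/s.
N = 60ω/(2π) = 1605.4 rpm.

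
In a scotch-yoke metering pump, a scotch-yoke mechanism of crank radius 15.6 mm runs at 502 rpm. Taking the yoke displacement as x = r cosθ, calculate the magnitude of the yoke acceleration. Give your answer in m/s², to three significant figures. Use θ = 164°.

41.4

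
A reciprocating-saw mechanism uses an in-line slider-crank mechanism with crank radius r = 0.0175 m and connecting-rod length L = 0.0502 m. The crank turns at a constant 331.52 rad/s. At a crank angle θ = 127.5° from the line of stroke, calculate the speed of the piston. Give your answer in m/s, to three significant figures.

ω = 331.5 rad/s
For an in-line slider-crank, x = r cosθ + √(L² − r² sin²θ), so v = −rω sinθ·[1 + r cosθ/√(L² − r² sin²θ)].
With r = 0.0175 m, L = 0.0502 m, θ = 127.5°: √(L² − r² sin²θ) = 0.048242 m.
v = −0.0175·331.5·0.79335·[1 + 0.0175·-0.60876/0.048242] = -3.5863 m/s.
|v| = 3.5863 m/s.

3.59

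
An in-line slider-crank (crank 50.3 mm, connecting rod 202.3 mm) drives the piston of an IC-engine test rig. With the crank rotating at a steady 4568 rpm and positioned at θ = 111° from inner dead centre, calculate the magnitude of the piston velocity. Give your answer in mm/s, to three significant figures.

ω = 2π·4568/60 = 478.4 rad/s
For an in-line slider-crank, x = r cosθ + √(L² − r² sin²θ), so v = −rω sinθ·[1 + r cosθ/√(L² − r² sin²θ)].
With r = 0.0503 m, L = 0.2023 m, θ = 111°: √(L² − r² sin²θ) = 0.19677 m.
v = −0.0503·478.4·0.93358·[1 + 0.0503·-0.35837/0.19677] = -20.406 m/s.
|v| = 20.406 m/s = 20406 mm/s.

20400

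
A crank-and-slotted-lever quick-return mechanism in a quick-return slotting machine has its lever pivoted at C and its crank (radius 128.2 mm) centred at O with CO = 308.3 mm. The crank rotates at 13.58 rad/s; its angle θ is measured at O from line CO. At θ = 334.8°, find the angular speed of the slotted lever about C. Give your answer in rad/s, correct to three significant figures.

ω = 13.58 rad/s
Crank pin A relative to C: A = (d + r cosθ, r sinθ); lever angle φ = atan2(r sinθ, d + r cosθ).
Differentiating tanφ: φ̇ = rω(d cosθ + r)/(d² + r² + 2dr cosθ).
d² + r² + 2dr cosθ = |CA|² = 0.183009 m²;  d cosθ + r = +0.40716 m.
|ω_lever| = |0.1282·13.58·+0.40716| / 0.183009 = 3.8733 rad/s.

3.87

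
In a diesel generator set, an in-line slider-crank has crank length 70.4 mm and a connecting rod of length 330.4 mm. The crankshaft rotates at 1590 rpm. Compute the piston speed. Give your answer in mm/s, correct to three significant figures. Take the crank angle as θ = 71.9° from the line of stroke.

ω = 2π·1590/60 = 166.5 rad/s
For an in-line slider-crank, x = r cosθ + √(L² − r² sin²θ), so v = −rω sinθ·[1 + r cosθ/√(L² − r² sin²θ)].
With r = 0.0704 m, L = 0.3304 m, θ = 71.9°: √(L² − r² sin²θ) = 0.32355 m.
v = −0.0704·166.5·0.95052·[1 + 0.0704·0.31068/0.32355] = -11.895 m/s.
|v| = 11.895 m/s = 11895 mm/s.

11900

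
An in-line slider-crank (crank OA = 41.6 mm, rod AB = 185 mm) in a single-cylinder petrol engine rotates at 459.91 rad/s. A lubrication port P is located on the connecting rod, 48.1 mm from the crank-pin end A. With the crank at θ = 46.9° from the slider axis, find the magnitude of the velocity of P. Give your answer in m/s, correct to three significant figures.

17.5

ω = 459.9 rad/s.  Crank-pin speed |V_A| = rω = 19.132 m/s, perpendicular to OA.
Rod angle: sinφ = −(r/L) sinθ ⇒ φ = -9.450°; ω_rod = −rω cosθ/√(L²−r²sin²θ) = -71.635 rad/s.
V_P = V_A + ω_rod × AP, with AP = 0.0481 m along the rod.
Components: V_Px = −rω sinθ − a·ω_rod·sinφ = -14.535 m/s;  V_Py = rω cosθ + a·ω_rod·cosφ = +9.6737 m/s.
|V_P| = √(V_Px² + V_Py²) = 17.46 m/s.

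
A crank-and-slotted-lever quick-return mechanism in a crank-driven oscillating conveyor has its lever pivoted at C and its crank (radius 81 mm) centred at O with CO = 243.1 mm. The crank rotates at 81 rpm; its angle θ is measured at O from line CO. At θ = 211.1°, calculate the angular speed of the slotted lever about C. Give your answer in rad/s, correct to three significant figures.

2.74

ω = 8.482 rad/s (from 81 rpm).
Crank pin A relative to C: A = (d + r cosθ, r sinθ); lever angle φ = atan2(r sinθ, d + r cosθ).
Differentiating tanφ: φ̇ = rω(d cosθ + r)/(d² + r² + 2dr cosθ).
d² + r² + 2dr cosθ = |CA|² = 0.0319369 m²;  d cosθ + r = -0.12716 m.
|ω_lever| = |0.081·8.482·-0.12716| / 0.0319369 = 2.7356 rad/s.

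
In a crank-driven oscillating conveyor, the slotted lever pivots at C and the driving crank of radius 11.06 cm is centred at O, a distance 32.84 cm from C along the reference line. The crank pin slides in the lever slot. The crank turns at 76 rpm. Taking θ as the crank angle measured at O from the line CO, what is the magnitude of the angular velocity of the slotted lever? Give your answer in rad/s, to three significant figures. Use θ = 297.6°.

1.50

ω = 7.959 rad/s (from 76 rpm).
Crank pin A relative to C: A = (d + r cosθ, r sinθ); lever angle φ = atan2(r sinθ, d + r cosθ).
Differentiating tanφ: φ̇ = rω(d cosθ + r)/(d² + r² + 2dr cosθ).
d² + r² + 2dr cosθ = |CA|² = 0.153734 m²;  d cosθ + r = +0.26275 m.
|ω_lever| = |0.1106·7.959·+0.26275| / 0.153734 = 1.5044 rad/s.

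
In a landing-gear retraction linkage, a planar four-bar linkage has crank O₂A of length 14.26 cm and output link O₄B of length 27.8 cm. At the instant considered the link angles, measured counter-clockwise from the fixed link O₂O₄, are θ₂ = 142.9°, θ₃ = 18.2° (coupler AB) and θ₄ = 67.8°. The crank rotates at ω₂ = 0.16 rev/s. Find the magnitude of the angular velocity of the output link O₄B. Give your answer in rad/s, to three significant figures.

0.557

ω₂ = 1.005 rad/s (from 0.16 rev/s).
Differentiating the loop-closure r₂e^{iθ₂}+r₃e^{iθ₃}=r₁+r₄e^{iθ₄} gives r₂ω₂e^{iθ₂}+r₃ω₃e^{iθ₃}=r₄ω₄e^{iθ₄}.
Eliminating the other unknown: ω₄ = r₂ω₂ sin(θ₂−θ₃) / [r₄ sin(θ₄−θ₃)].
Numerator sine = +0.82214; denominator sine = +0.76154.
Result = 0.1426·1.005·(+0.82214) / (0.278·(+0.76154)) = +0.55671 rad/s; magnitude 0.55671 rad/s.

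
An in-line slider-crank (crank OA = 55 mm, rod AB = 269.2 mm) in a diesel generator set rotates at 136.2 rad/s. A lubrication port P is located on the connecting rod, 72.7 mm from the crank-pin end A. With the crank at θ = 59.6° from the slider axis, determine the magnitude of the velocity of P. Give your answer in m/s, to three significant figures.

ω = 136.2 rad/s.  Crank-pin speed |V_A| = rω = 7.491 m/s, perpendicular to OA.
Rod angle: sinφ = −(r/L) sinθ ⇒ φ = -10.150°; ω_rod = −rω cosθ/√(L²−r²sin²θ) = -14.305 rad/s.
V_P = V_A + ω_rod × AP, with AP = 0.0727 m along the rod.
Components: V_Px = −rω sinθ − a·ω_rod·sinφ = -6.6444 m/s;  V_Py = rω cosθ + a·ω_rod·cosφ = +2.767 m/s.
|V_P| = √(V_Px² + V_Py²) = 7.1975 m/s.

7.20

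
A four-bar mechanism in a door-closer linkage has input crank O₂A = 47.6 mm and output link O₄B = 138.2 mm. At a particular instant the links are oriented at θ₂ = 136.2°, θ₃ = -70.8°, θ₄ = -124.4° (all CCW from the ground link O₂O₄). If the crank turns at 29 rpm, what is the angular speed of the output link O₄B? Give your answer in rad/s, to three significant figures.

ω₂ = 3.037 rad/s (from 29 rpm).
Differentiating the loop-closure r₂e^{iθ₂}+r₃e^{iθ₃}=r₁+r₄e^{iθ₄} gives r₂ω₂e^{iθ₂}+r₃ω₃e^{iθ₃}=r₄ω₄e^{iθ₄}.
Eliminating the other unknown: ω₄ = r₂ω₂ sin(θ₂−θ₃) / [r₄ sin(θ₄−θ₃)].
Numerator sine = -0.45399; denominator sine = -0.80489.
Result = 0.0476·3.037·(-0.45399) / (0.1382·(-0.80489)) = +0.58998 rad/s; magnitude 0.58998 rad/s.

0.590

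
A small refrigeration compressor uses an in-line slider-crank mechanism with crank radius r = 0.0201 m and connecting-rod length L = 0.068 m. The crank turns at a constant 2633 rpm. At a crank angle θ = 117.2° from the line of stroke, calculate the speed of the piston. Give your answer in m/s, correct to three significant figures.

ω = 2π·2633/60 = 275.7 rad/s
For an in-line slider-crank, x = r cosθ + √(L² − r² sin²θ), so v = −rω sinθ·[1 + r cosθ/√(L² − r² sin²θ)].
With r = 0.0201 m, L = 0.068 m, θ = 117.2°: √(L² − r² sin²θ) = 0.065608 m.
v = −0.0201·275.7·0.88942·[1 + 0.0201·-0.45710/0.065608] = -4.239 m/s.
|v| = 4.239 m/s.

4.24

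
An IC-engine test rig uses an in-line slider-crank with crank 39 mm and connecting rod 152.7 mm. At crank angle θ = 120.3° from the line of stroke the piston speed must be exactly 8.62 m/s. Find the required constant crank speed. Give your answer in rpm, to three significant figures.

2820

For an in-line slider-crank, |v_piston| = rω|sinθ|·[1 + r cosθ/√(L² − r² sin²θ)].
With r = 0.039 m, L = 0.1527 m, θ = 120.3°: the bracketed kinematic factor |dx/dθ| = 0.029224 m.
ω = v/|dx/dθ| = 8.62/0.029224 = 294.96 rad/s.
N = 60ω/(2π) = 2816.7 rpm.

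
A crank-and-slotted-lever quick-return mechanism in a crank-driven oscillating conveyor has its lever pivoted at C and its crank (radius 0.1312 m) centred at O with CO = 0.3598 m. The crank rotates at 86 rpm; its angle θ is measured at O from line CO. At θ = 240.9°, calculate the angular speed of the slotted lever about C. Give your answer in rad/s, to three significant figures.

ω = 9.006 rad/s (from 86 rpm).
Crank pin A relative to C: A = (d + r cosθ, r sinθ); lever angle φ = atan2(r sinθ, d + r cosθ).
Differentiating tanφ: φ̇ = rω(d cosθ + r)/(d² + r² + 2dr cosθ).
d² + r² + 2dr cosθ = |CA|² = 0.100754 m²;  d cosθ + r = -0.043783 m.
|ω_lever| = |0.1312·9.006·-0.043783| / 0.100754 = 0.51346 rad/s.

0.513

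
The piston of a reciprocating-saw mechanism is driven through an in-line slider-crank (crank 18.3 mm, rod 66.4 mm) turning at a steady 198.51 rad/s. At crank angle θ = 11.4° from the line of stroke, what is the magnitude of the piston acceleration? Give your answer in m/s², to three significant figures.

891

ω = 198.5 rad/s
x(θ) = r cosθ + √(L² − r² sin²θ); with ω constant, a = ω²·d²x/dθ².
d²x/dθ² = −r cosθ − r²(cos2θ)/√u − r⁴ sin²2θ/(4u^{3/2}),  u = L² − r² sin²θ = 0.00439588 m².
Substituting r = 0.0183 m, L = 0.0664 m, θ = 11.4°: d²x/dθ² = -0.02261 m.
a = ω²·d²x/dθ² = (198.5)²·(-0.02261) = -890.97 m/s²;  |a| = 890.97 m/s².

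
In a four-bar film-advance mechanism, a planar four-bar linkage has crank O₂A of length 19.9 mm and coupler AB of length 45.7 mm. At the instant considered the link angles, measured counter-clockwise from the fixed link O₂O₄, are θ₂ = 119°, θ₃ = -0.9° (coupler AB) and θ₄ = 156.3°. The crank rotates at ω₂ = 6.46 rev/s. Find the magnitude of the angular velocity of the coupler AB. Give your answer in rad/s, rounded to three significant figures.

ω₂ = 40.59 rad/s (from 6.46 rev/s).
Differentiating the loop-closure r₂e^{iθ₂}+r₃e^{iθ₃}=r₁+r₄e^{iθ₄} gives r₂ω₂e^{iθ₂}+r₃ω₃e^{iθ₃}=r₄ω₄e^{iθ₄}.
Eliminating the other unknown: ω₃ = r₂ω₂ sin(θ₄−θ₂) / [r₃ sin(θ₃−θ₄)].
Numerator sine = +0.60599; denominator sine = -0.38752.
Result = 0.0199·40.59·(+0.60599) / (0.0457·(-0.38752)) = -27.639 rad/s; magnitude 27.639 rad/s.

27.6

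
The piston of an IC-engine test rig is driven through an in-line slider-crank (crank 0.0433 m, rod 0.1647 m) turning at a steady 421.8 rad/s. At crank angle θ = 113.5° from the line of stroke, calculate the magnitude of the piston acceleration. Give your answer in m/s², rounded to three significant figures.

ω = 421.8 rad/s
x(θ) = r cosθ + √(L² − r² sin²θ); with ω constant, a = ω²·d²x/dθ².
d²x/dθ² = −r cosθ − r²(cos2θ)/√u − r⁴ sin²2θ/(4u^{3/2}),  u = L² − r² sin²θ = 0.0255493 m².
Substituting r = 0.0433 m, L = 0.1647 m, θ = 113.5°: d²x/dθ² = +0.02515 m.
a = ω²·d²x/dθ² = (421.8)²·(+0.02515) = +4474.6 m/s²;  |a| = 4474.6 m/s².

4470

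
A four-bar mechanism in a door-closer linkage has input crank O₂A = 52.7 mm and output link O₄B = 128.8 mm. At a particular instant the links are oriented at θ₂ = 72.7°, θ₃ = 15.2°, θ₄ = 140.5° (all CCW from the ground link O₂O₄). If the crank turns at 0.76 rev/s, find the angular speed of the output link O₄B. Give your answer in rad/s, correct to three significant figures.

2.02

ω₂ = 4.775 rad/s (from 0.76 rev/s).
Differentiating the loop-closure r₂e^{iθ₂}+r₃e^{iθ₃}=r₁+r₄e^{iθ₄} gives r₂ω₂e^{iθ₂}+r₃ω₃e^{iθ₃}=r₄ω₄e^{iθ₄}.
Eliminating the other unknown: ω₄ = r₂ω₂ sin(θ₂−θ₃) / [r₄ sin(θ₄−θ₃)].
Numerator sine = +0.84339; denominator sine = +0.81614.
Result = 0.0527·4.775·(+0.84339) / (0.1288·(+0.81614)) = +2.0191 rad/s; magnitude 2.0191 rad/s.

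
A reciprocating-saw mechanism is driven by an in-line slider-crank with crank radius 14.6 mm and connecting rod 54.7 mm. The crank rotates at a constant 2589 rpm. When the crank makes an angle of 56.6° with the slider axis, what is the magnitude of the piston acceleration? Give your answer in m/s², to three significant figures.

480

ω = 2π·2589/60 = 271.1 rad/s
x(θ) = r cosθ + √(L² − r² sin²θ); with ω constant, a = ω²·d²x/dθ².
d²x/dθ² = −r cosθ − r²(cos2θ)/√u − r⁴ sin²2θ/(4u^{3/2}),  u = L² − r² sin²θ = 0.00284352 m².
Substituting r = 0.0146 m, L = 0.0547 m, θ = 56.6°: d²x/dθ² = -0.0065256 m.
a = ω²·d²x/dθ² = (271.1)²·(-0.0065256) = -479.67 m/s²;  |a| = 479.67 m/s².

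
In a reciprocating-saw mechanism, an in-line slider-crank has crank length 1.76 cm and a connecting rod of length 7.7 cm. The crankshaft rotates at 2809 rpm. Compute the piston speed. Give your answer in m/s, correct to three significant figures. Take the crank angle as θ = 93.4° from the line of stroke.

ω = 2π·2809/60 = 294.2 rad/s
For an in-line slider-crank, x = r cosθ + √(L² − r² sin²θ), so v = −rω sinθ·[1 + r cosθ/√(L² − r² sin²θ)].
With r = 0.0176 m, L = 0.077 m, θ = 93.4°: √(L² − r² sin²θ) = 0.074969 m.
v = −0.0176·294.2·0.99824·[1 + 0.0176·-0.05931/0.074969] = -5.0961 m/s.
|v| = 5.0961 m/s.

5.10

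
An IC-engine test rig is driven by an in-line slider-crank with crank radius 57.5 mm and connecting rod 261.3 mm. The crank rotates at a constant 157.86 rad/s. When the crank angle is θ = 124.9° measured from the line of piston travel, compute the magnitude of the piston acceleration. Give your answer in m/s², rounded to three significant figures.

ω = 157.9 rad/s
x(θ) = r cosθ + √(L² − r² sin²θ); with ω constant, a = ω²·d²x/dθ².
d²x/dθ² = −r cosθ − r²(cos2θ)/√u − r⁴ sin²2θ/(4u^{3/2}),  u = L² − r² sin²θ = 0.0660537 m².
Substituting r = 0.0575 m, L = 0.2613 m, θ = 124.9°: d²x/dθ² = +0.037199 m.
a = ω²·d²x/dθ² = (157.9)²·(+0.037199) = +926.98 m/s²;  |a| = 926.98 m/s².

927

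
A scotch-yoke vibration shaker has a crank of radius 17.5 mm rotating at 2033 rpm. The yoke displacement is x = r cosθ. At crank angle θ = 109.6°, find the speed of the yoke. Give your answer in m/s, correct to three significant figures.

3.51

ω = 212.9 rad/s (from 2033 rpm).
x = r cosθ ⇒ ẋ = −rω sinθ.
|v| = rω|sinθ| = 0.0175·212.9·|sin 109.6°| = 3.5098 m/s.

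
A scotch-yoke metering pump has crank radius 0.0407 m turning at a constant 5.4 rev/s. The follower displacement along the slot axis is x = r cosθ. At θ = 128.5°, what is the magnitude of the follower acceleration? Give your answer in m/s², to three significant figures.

29.2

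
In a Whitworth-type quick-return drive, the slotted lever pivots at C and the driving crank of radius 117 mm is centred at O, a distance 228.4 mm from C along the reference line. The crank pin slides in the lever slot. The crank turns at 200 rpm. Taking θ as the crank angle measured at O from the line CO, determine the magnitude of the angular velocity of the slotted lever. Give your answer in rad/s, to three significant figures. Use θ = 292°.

ω = 20.94 rad/s (from 200 rpm).
Crank pin A relative to C: A = (d + r cosθ, r sinθ); lever angle φ = atan2(r sinθ, d + r cosθ).
Differentiating tanφ: φ̇ = rω(d cosθ + r)/(d² + r² + 2dr cosθ).
d² + r² + 2dr cosθ = |CA|² = 0.0858766 m²;  d cosθ + r = +0.20256 m.
|ω_lever| = |0.117·20.94·+0.20256| / 0.0858766 = 5.7799 rad/s.

5.78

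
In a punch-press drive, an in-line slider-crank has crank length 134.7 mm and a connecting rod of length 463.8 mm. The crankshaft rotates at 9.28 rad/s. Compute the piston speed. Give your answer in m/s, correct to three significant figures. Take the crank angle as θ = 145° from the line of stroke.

0.544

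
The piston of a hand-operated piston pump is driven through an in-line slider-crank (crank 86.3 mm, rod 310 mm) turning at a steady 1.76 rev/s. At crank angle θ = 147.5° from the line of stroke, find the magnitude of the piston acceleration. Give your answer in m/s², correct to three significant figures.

7.60

ω = 2π·1.76 = 11.06 rad/s
x(θ) = r cosθ + √(L² − r² sin²θ); with ω constant, a = ω²·d²x/dθ².
d²x/dθ² = −r cosθ − r²(cos2θ)/√u − r⁴ sin²2θ/(4u^{3/2}),  u = L² − r² sin²θ = 0.0939499 m².
Substituting r = 0.0863 m, L = 0.31 m, θ = 147.5°: d²x/dθ² = +0.06212 m.
a = ω²·d²x/dθ² = (11.06)²·(+0.06212) = +7.5966 m/s²;  |a| = 7.5966 m/s².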